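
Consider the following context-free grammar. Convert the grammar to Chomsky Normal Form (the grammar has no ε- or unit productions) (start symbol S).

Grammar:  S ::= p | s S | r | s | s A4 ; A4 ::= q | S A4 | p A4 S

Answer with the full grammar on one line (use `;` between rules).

Introduce a nonterminal for each terminal appearing in a rule of length ≥ 2: X1 → s, X2 → p.
Binarize each right-hand side of length ≥ 3 by chaining fresh nonterminals (Y1, Y2, …): affected rules were A4 → X2 A4 S.

S ::= p | X1 S | r | s | X1 A4; A4 ::= q | S A4 | X2 Y1; X1 ::= s; X2 ::= p; Y1 ::= A4 S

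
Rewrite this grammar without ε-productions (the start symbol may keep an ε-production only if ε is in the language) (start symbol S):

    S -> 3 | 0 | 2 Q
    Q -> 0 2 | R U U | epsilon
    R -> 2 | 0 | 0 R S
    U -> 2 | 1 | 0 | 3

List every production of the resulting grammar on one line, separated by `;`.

Nullable set = {Q}.
ε ∉ L(G), so no ε-production is kept.
For each production, add variants omitting each subset of nullable occurrences: S → 2 Q gives 2 Q | 2.

S -> 3 | 0 | 2 Q | 2; Q -> 0 2 | R U U; R -> 2 | 0 | 0 R S; U -> 2 | 1 | 0 | 3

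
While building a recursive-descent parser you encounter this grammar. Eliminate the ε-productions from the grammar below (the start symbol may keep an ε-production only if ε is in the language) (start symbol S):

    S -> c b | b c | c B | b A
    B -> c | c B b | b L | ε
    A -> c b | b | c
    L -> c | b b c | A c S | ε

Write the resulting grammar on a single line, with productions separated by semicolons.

S -> c b | b c | c B | c | b A; B -> c | c B b | c b | b L | b; A -> c b | b | c; L -> c | b b c | A c S

The nullable symbols are {B, L}.
ε ∉ L(G), so no ε-production is kept.
Expand every rule over subsets of its nullable positions: S → c B gives c B | c. B → c B b gives c B b | c b. B → b L gives b L | b.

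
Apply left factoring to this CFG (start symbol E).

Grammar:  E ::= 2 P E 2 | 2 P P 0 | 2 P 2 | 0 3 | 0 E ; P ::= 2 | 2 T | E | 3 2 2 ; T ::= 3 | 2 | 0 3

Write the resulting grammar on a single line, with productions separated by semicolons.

E ::= 2 P E' | 0 E''; P ::= E | 3 2 2 | 2 P'; T ::= 3 | 2 | 0 3; E' ::= E 2 | P 0 | 2; E'' ::= 3 | E; P' ::= ε | T

E has alternatives sharing prefix '2 P': factor to E → 2 P E' with E' → E 2 | P 0 | 2.
E has alternatives sharing prefix '0': factor to E → 0 E'' with E'' → 3 | E.
P has alternatives sharing prefix '2': factor to P → 2 P' with P' → ε | T.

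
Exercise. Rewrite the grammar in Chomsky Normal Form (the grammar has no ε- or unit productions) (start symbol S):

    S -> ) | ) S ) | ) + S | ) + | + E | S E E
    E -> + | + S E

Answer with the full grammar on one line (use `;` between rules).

Introduce a nonterminal for each terminal appearing in a rule of length ≥ 2: X1 → ), X2 → +.
Binarize each right-hand side of length ≥ 3 by chaining fresh nonterminals (Y1, Y2, …): affected rules were S → X1 S X1; S → X1 X2 S; S → S E E; E → X2 S E.

S -> ) | X1 Y1 | X1 Y2 | X1 X2 | X2 E | S Y3; E -> + | X2 Y4; X1 -> ); X2 -> +; Y1 -> S X1; Y2 -> X2 S; Y3 -> E E; Y4 -> S E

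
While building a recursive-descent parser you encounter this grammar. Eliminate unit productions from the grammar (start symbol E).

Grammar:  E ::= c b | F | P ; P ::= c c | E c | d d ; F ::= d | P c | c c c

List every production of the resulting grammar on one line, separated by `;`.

E ::= c b | d | P c | c c c | c c | E c | d d; P ::= c c | E c | d d; F ::= d | P c | c c c

Unit pairs: E ⇒* {F, P}.
For each unit pair (A, B), copy every non-unit production of B to A, then drop all unit productions.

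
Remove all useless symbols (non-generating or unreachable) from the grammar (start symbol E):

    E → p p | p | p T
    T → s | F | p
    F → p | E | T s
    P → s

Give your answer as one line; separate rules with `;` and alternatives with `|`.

Generating nonterminals: {E, F, P, T}.
Reachable from E after that: {E, F, T}.
Removed useless symbols: {P} and every production mentioning them.

E → p p | p | p T; T → s | F | p; F → p | E | T s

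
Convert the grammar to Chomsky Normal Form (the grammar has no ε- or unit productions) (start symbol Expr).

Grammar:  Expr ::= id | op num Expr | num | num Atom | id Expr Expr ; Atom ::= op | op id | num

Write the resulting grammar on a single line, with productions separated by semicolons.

Expr ::= id | X1 Y1 | num | X2 Atom | X3 Y2; Atom ::= op | X1 X3 | num; X1 ::= op; X2 ::= num; X3 ::= id; Y1 ::= X2 Expr; Y2 ::= Expr Expr

Introduce a nonterminal for each terminal appearing in a rule of length ≥ 2: X1 → op, X2 → num, X3 → id.
Binarize each right-hand side of length ≥ 3 by chaining fresh nonterminals (Y1, Y2, …): affected rules were Expr → X1 X2 Expr; Expr → X3 Expr Expr.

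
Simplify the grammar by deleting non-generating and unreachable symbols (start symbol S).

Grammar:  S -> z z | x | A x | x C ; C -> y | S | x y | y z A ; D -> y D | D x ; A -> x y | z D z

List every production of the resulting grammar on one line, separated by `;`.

S -> z z | x | A x | x C; C -> y | S | x y | y z A; A -> x y

Generating nonterminals: {A, C, S}.
Reachable from S after that: {A, C, S}.
Removed useless symbols: {D} and every production mentioning them.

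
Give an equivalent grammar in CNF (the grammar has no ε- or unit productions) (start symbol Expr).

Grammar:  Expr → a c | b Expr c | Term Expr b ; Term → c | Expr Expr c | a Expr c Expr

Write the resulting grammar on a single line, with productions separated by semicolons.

Expr → X1 X2 | X3 Y1 | Term Y2; Term → c | Expr Y3 | X1 Y4; X1 → a; X2 → c; X3 → b; Y1 → Expr X2; Y2 → Expr X3; Y3 → Expr X2; Y4 → Expr Y5; Y5 → X2 Expr

Introduce a nonterminal for each terminal appearing in a rule of length ≥ 2: X1 → a, X2 → c, X3 → b.
Binarize each right-hand side of length ≥ 3 by chaining fresh nonterminals (Y1, Y2, …): affected rules were Expr → X3 Expr X2; Expr → Term Expr X3; Term → Expr Expr X2; Term → X1 Expr X2 Expr.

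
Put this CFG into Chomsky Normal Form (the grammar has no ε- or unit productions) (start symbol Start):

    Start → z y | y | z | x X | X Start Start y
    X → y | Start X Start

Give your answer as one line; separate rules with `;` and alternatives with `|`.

Start → X1 X2 | y | z | X3 X | X Y1; X → y | Start Y3; X1 → z; X2 → y; X3 → x; Y1 → Start Y2; Y2 → Start X2; Y3 → X Start

Introduce a nonterminal for each terminal appearing in a rule of length ≥ 2: X1 → z, X2 → y, X3 → x.
Binarize each right-hand side of length ≥ 3 by chaining fresh nonterminals (Y1, Y2, …): affected rules were Start → X Start Start X2; X → Start X Start.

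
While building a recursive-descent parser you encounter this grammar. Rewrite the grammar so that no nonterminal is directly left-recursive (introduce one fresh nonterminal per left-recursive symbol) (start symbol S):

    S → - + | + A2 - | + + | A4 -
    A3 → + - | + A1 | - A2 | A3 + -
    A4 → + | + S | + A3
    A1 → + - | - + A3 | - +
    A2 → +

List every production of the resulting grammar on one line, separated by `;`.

S → - + | + A2 - | + + | A4 -; A3 → + - A3' | + A1 A3' | - A2 A3'; A4 → + | + S | + A3; A1 → + - | - + A3 | - +; A2 → +; A3' → + - A3' | ε

Directly left-recursive nonterminal: A3.
For A3: α = {+ -}, β = {+ -, + A1, - A2}. Rewrite as A3 → β A3' and A3' → α A3' | ε.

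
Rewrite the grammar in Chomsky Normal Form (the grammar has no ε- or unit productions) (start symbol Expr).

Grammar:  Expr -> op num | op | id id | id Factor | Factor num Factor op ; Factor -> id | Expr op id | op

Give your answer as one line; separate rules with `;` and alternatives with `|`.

Expr -> X1 X2 | op | X3 X3 | X3 Factor | Factor Y1; Factor -> id | Expr Y3 | op; X1 -> op; X2 -> num; X3 -> id; Y1 -> X2 Y2; Y2 -> Factor X1; Y3 -> X1 X3

Introduce a nonterminal for each terminal appearing in a rule of length ≥ 2: X1 → op, X2 → num, X3 → id.
Binarize each right-hand side of length ≥ 3 by chaining fresh nonterminals (Y1, Y2, …): affected rules were Expr → Factor X2 Factor X1; Factor → Expr X1 X3.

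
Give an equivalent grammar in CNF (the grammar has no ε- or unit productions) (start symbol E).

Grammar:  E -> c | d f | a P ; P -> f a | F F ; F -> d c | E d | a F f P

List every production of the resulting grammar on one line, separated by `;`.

Introduce a nonterminal for each terminal appearing in a rule of length ≥ 2: X1 → d, X2 → f, X3 → a, X4 → c.
Binarize each right-hand side of length ≥ 3 by chaining fresh nonterminals (Y1, Y2, …): affected rules were F → X3 F X2 P.

E -> c | X1 X2 | X3 P; P -> X2 X3 | F F; F -> X1 X4 | E X1 | X3 Y1; X1 -> d; X2 -> f; X3 -> a; X4 -> c; Y1 -> F Y2; Y2 -> X2 P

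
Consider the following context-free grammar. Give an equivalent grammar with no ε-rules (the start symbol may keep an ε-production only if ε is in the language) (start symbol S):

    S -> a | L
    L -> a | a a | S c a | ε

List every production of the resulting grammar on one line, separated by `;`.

S -> a | L | ε; L -> a | a a | S c a | c a

Nullable set = {L, S}.
ε ∈ L(G) since S is nullable, so keep S → ε.
Add the nullable-subset variants: L → S c a gives S c a | c a.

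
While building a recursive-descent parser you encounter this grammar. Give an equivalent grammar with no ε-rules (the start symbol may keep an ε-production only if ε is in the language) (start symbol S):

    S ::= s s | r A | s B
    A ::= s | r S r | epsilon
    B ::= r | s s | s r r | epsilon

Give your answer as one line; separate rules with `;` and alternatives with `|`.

The nullable symbols are {A, B}.
ε ∉ L(G), so no ε-production is kept.
Expand every rule over subsets of its nullable positions: S → r A gives r A | r. S → s B gives s B | s.

S ::= s s | r A | r | s B | s; A ::= s | r S r; B ::= r | s s | s r r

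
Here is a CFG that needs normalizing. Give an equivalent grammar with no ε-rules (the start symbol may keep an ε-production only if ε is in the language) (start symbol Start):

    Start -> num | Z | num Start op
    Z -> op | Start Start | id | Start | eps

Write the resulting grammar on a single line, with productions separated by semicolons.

Start -> num | Z | num Start op | num op | ε; Z -> op | Start Start | Start | id

The nullable symbols are {Start, Z}.
ε ∈ L(G) since Start is nullable, so keep Start → ε.
For each production, add variants omitting each subset of nullable occurrences: Start → num Start op gives num Start op | num op. Z → Start Start gives Start Start | Start.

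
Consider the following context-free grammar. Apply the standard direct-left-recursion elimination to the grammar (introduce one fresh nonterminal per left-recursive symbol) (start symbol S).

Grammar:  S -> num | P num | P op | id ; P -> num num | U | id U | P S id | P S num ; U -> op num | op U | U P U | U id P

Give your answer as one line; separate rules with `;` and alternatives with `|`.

Left recursion appears on P, U.
For P: α = {S id, S num}, β = {num num, U, id U}. Rewrite as P → β P' and P' → α P' | ε.
For U: α = {P U, id P}, β = {op num, op U}. Rewrite as U → β U' and U' → α U' | ε.

S -> num | P num | P op | id; P -> num num P' | U P' | id U P'; U -> op num U' | op U U'; P' -> S id P' | S num P' | ε; U' -> P U U' | id P U' | ε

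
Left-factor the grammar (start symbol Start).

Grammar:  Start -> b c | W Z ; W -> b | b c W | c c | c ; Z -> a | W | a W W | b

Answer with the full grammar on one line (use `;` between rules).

Start -> b c | W Z; W -> b W1 | c W2; Z -> W | b | a Z1; W1 -> ε | c W; W2 -> c | ε; Z1 -> ε | W W

W has alternatives sharing prefix 'b': factor to W → b W1 with W1 → ε | c W.
W has alternatives sharing prefix 'c': factor to W → c W2 with W2 → c | ε.
Z has alternatives sharing prefix 'a': factor to Z → a Z1 with Z1 → ε | W W.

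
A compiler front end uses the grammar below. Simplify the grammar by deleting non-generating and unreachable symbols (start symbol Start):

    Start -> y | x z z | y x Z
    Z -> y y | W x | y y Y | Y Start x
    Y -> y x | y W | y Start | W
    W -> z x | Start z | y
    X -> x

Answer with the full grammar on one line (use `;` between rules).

Start -> y | x z z | y x Z; Z -> y y | W x | y y Y | Y Start x; Y -> y x | y W | y Start | W; W -> z x | Start z | y

Generating nonterminals: {Start, W, X, Y, Z}.
Reachable from Start after that: {Start, W, Y, Z}.
Removed useless symbols: {X} and every production mentioning them.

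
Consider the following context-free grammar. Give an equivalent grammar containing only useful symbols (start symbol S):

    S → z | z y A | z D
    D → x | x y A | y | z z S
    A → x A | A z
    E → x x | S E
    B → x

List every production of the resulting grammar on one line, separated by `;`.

Generating nonterminals: {B, D, E, S}.
Reachable from S after that: {D, S}.
Removed useless symbols: {A, B, E} and every production mentioning them.

S → z | z D; D → x | y | z z S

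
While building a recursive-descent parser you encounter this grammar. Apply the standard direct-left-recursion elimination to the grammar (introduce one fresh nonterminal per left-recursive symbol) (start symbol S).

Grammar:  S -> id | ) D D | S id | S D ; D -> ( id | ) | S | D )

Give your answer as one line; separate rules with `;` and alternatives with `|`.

Left recursion appears on S, D.
For S: α = {id, D}, β = {id, ) D D}. Rewrite as S → β S' and S' → α S' | ε.
For D: α = {)}, β = {( id, ), S}. Rewrite as D → β D' and D' → α D' | ε.

S -> id S' | ) D D S'; D -> ( id D' | ) D' | S D'; S' -> id S' | D S' | ε; D' -> ) D' | ε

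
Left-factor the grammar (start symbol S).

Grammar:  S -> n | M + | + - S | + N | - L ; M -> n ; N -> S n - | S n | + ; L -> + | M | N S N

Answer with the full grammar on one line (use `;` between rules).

S -> n | M + | - L | + S'; M -> n; N -> + | S n N'; L -> + | M | N S N; S' -> - S | N; N' -> - | ε

S has alternatives sharing prefix '+': factor to S → + S' with S' → - S | N.
N has alternatives sharing prefix 'S n': factor to N → S n N' with N' → - | ε.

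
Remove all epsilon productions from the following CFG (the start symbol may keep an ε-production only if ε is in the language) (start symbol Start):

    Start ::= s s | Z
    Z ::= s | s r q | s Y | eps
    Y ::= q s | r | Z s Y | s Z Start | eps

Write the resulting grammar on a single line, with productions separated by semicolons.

Nullable set = {Start, Y, Z}.
ε ∈ L(G) since Start is nullable, so keep Start → ε.
Expand every rule over subsets of its nullable positions: Y → Z s Y gives Z s Y | Z s | s Y | s. Y → s Z Start gives s Z Start | s Z | s Start.

Start ::= s s | Z | eps; Z ::= s | s r q | s Y; Y ::= q s | r | Z s Y | Z s | s Y | s | s Z Start | s Z | s Start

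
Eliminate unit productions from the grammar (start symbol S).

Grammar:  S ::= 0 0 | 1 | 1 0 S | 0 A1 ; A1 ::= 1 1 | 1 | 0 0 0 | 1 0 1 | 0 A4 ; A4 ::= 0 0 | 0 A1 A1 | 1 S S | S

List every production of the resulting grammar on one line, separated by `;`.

Unit pairs: A4 ⇒* {S}.
Replace each nonterminal's rules with the union of the non-unit rules of every nonterminal it unit-derives.

S ::= 0 0 | 1 | 1 0 S | 0 A1; A1 ::= 1 1 | 1 | 0 0 0 | 1 0 1 | 0 A4; A4 ::= 0 0 | 0 A1 A1 | 1 S S | 1 | 1 0 S | 0 A1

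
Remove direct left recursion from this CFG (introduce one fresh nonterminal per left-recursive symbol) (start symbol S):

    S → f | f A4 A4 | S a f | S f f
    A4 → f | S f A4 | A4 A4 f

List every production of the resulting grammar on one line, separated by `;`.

Left recursion appears on S, A4.
For S: α = {a f, f f}, β = {f, f A4 A4}. Rewrite as S → β S' and S' → α S' | ε.
For A4: α = {A4 f}, β = {f, S f A4}. Rewrite as A4 → β A4' and A4' → α A4' | ε.

S → f S' | f A4 A4 S'; A4 → f A4' | S f A4 A4'; S' → a f S' | f f S' | ε; A4' → A4 f A4' | ε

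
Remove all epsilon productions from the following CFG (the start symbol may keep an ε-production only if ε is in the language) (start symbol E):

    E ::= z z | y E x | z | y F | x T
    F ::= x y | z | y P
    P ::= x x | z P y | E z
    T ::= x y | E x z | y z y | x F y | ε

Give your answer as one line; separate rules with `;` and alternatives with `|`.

E ::= z z | y E x | z | y F | x T | x; F ::= x y | z | y P; P ::= x x | z P y | E z; T ::= x y | E x z | y z y | x F y

Nullable nonterminals: {T}.
ε ∉ L(G), so no ε-production is kept.
Expand every rule over subsets of its nullable positions: E → x T gives x T | x.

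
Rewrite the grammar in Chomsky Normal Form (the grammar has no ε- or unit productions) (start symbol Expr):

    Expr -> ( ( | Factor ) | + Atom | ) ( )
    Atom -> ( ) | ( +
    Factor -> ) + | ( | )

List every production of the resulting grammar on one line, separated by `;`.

Introduce a nonterminal for each terminal appearing in a rule of length ≥ 2: X1 → (, X2 → ), X3 → +.
Binarize each right-hand side of length ≥ 3 by chaining fresh nonterminals (Y1, Y2, …): affected rules were Expr → X2 X1 X2.

Expr -> X1 X1 | Factor X2 | X3 Atom | X2 Y1; Atom -> X1 X2 | X1 X3; Factor -> X2 X3 | ( | ); X1 -> (; X2 -> ); X3 -> +; Y1 -> X1 X2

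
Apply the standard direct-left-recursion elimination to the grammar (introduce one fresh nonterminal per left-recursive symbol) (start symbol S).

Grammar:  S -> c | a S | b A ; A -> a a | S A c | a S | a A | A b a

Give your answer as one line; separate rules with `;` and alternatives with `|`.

Left recursion appears on A.
For A: α = {b a}, β = {a a, S A c, a S, a A}. Rewrite as A → β A' and A' → α A' | ε.

S -> c | a S | b A; A -> a a A' | S A c A' | a S A' | a A A'; A' -> b a A' | ε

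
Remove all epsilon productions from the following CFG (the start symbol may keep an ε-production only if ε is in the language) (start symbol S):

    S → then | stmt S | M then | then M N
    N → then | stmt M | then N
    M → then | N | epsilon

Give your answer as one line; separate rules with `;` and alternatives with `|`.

The nullable symbols are {M}.
ε ∉ L(G), so no ε-production is kept.
Expand every rule over subsets of its nullable positions: S → then M N gives then M N | then N. N → stmt M gives stmt M | stmt.

S → then | stmt S | M then | then M N | then N; N → then | stmt M | stmt | then N; M → then | N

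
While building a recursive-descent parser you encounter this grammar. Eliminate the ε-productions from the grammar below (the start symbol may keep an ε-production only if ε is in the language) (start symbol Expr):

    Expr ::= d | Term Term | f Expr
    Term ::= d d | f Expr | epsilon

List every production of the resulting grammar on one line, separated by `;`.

Expr ::= d | Term Term | Term | f Expr | f | epsilon; Term ::= d d | f Expr | f

The nullable symbols are {Expr, Term}.
ε ∈ L(G) since Expr is nullable, so keep Expr → ε.
Add the nullable-subset variants: Expr → Term Term gives Term Term | Term. Expr → f Expr gives f Expr | f. Term → f Expr gives f Expr | f.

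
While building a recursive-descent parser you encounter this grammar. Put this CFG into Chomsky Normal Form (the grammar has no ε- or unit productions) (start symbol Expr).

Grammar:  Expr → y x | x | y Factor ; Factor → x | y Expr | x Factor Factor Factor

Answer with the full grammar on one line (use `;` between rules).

Introduce a nonterminal for each terminal appearing in a rule of length ≥ 2: X1 → y, X2 → x.
Binarize each right-hand side of length ≥ 3 by chaining fresh nonterminals (Y1, Y2, …): affected rules were Factor → X2 Factor Factor Factor.

Expr → X1 X2 | x | X1 Factor; Factor → x | X1 Expr | X2 Y1; X1 → y; X2 → x; Y1 → Factor Y2; Y2 → Factor Factor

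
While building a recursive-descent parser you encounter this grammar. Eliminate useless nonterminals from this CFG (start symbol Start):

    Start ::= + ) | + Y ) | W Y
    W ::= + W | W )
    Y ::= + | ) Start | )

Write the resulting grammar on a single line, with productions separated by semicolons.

Start ::= + ) | + Y ); Y ::= + | ) Start | )

Generating nonterminals: {Start, Y}.
Reachable from Start after that: {Start, Y}.
Removed useless symbols: {W} and every production mentioning them.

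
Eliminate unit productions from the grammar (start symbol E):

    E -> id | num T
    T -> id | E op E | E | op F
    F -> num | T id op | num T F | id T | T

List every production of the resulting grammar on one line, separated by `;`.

Unit pairs: F ⇒* {E, T}; T ⇒* {E}.
For each unit pair (A, B), copy every non-unit production of B to A, then drop all unit productions.

E -> id | num T; T -> id | num T | E op E | op F; F -> id | num T | num | T id op | num T F | id T | E op E | op F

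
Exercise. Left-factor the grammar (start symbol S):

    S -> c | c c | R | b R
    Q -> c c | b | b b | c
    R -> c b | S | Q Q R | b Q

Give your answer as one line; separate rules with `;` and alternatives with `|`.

S has alternatives sharing prefix 'c': factor to S → c S' with S' → ε | c.
Q has alternatives sharing prefix 'c': factor to Q → c Q' with Q' → c | ε.
Q has alternatives sharing prefix 'b': factor to Q → b Q'' with Q'' → ε | b.

S -> R | b R | c S'; Q -> c Q' | b Q''; R -> c b | S | Q Q R | b Q; S' -> epsilon | c; Q' -> c | epsilon; Q'' -> epsilon | b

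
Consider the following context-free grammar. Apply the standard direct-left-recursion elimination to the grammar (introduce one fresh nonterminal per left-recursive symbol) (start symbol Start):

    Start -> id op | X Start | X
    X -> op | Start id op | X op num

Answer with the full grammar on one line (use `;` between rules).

Start -> id op | X Start | X; X -> op X1 | Start id op X1; X1 -> op num X1 | ε

Directly left-recursive nonterminal: X.
For X: α = {op num}, β = {op, Start id op}. Rewrite as X → β X1 and X1 → α X1 | ε.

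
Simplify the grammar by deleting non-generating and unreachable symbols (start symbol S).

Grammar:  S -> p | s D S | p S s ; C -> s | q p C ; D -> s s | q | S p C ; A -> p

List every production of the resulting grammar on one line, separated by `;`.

Generating nonterminals: {A, C, D, S}.
Reachable from S after that: {C, D, S}.
Removed useless symbols: {A} and every production mentioning them.

S -> p | s D S | p S s; C -> s | q p C; D -> s s | q | S p C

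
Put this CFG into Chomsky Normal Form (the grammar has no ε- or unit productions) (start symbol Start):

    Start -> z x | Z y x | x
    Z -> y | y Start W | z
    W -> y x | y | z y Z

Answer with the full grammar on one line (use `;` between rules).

Start -> X1 X2 | Z Y1 | x; Z -> y | X3 Y2 | z; W -> X3 X2 | y | X1 Y3; X1 -> z; X2 -> x; X3 -> y; Y1 -> X3 X2; Y2 -> Start W; Y3 -> X3 Z

Introduce a nonterminal for each terminal appearing in a rule of length ≥ 2: X1 → z, X2 → x, X3 → y.
Binarize each right-hand side of length ≥ 3 by chaining fresh nonterminals (Y1, Y2, …): affected rules were Start → Z X3 X2; Z → X3 Start W; W → X1 X3 Z.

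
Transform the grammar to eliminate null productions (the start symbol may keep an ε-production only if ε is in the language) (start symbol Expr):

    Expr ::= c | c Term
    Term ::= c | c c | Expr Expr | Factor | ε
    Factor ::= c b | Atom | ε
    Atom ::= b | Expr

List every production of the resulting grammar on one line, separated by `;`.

Nullable set = {Factor, Term}.
ε ∉ L(G), so no ε-production is kept.

Expr ::= c | c Term; Term ::= c | c c | Expr Expr | Factor; Factor ::= c b | Atom; Atom ::= b | Expr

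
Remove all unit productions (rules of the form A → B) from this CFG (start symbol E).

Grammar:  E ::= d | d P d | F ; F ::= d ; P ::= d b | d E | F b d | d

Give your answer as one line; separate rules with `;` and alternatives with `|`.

Unit pairs: E ⇒* {F}.
Replace each nonterminal's rules with the union of the non-unit rules of every nonterminal it unit-derives.

E ::= d | d P d; F ::= d; P ::= d b | d E | F b d | d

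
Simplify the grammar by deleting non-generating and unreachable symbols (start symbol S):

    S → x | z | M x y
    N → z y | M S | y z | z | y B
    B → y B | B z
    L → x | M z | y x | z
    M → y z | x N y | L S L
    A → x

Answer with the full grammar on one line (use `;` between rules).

S → x | z | M x y; N → z y | M S | y z | z; L → x | M z | y x | z; M → y z | x N y | L S L

Generating nonterminals: {A, L, M, N, S}.
Reachable from S after that: {L, M, N, S}.
Removed useless symbols: {A, B} and every production mentioning them.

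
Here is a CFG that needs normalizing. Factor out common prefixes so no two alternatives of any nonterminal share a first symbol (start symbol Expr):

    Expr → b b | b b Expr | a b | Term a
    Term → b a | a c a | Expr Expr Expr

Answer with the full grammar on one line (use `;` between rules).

Expr → a b | Term a | b b Expr1; Term → b a | a c a | Expr Expr Expr; Expr1 → ε | Expr

Expr has alternatives sharing prefix 'b b': factor to Expr → b b Expr1 with Expr1 → ε | Expr.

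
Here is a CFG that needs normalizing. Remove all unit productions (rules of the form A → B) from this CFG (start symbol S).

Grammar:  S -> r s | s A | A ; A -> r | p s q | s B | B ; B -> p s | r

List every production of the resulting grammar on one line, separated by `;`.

Unit pairs: A ⇒* {B}; S ⇒* {A, B}.
For every A with A ⇒* B via unit rules, add B's non-unit alternatives to A; then delete every rule of the form X → Y.

S -> p s | r | r s | s A | p s q | s B; A -> p s | r | p s q | s B; B -> p s | r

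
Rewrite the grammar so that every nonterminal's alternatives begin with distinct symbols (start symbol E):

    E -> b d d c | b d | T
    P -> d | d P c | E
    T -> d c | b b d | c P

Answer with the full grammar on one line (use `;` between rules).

E -> T | b d E'; P -> E | d P'; T -> d c | b b d | c P; E' -> d c | ε; P' -> ε | P c

E has alternatives sharing prefix 'b d': factor to E → b d E' with E' → d c | ε.
P has alternatives sharing prefix 'd': factor to P → d P' with P' → ε | P c.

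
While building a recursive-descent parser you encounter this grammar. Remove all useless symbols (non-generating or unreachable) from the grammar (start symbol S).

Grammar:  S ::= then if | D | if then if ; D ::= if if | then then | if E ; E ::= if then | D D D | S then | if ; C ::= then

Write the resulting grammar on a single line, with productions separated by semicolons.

Generating nonterminals: {C, D, E, S}.
Reachable from S after that: {D, E, S}.
Removed useless symbols: {C} and every production mentioning them.

S ::= then if | D | if then if; D ::= if if | then then | if E; E ::= if then | D D D | S then | if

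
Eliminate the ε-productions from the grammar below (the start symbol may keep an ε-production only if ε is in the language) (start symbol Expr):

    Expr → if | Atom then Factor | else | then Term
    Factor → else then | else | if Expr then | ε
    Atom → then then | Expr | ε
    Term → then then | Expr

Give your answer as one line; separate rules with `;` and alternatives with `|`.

Nullable nonterminals: {Atom, Factor}.
ε ∉ L(G), so no ε-production is kept.
Expand every rule over subsets of its nullable positions: Expr → Atom then Factor gives Atom then Factor | Atom then | then Factor | then.

Expr → if | Atom then Factor | Atom then | then Factor | then | else | then Term; Factor → else then | else | if Expr then; Atom → then then | Expr; Term → then then | Expr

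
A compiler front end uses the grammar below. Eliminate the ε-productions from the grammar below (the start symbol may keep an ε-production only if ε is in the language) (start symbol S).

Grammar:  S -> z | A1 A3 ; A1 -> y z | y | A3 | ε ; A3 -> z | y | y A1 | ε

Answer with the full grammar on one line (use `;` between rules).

S -> z | A1 A3 | A1 | A3 | ε; A1 -> y z | y | A3; A3 -> z | y | y A1

The nullable symbols are {A1, A3, S}.
ε ∈ L(G) since S is nullable, so keep S → ε.
Expand every rule over subsets of its nullable positions: S → A1 A3 gives A1 A3 | A1 | A3.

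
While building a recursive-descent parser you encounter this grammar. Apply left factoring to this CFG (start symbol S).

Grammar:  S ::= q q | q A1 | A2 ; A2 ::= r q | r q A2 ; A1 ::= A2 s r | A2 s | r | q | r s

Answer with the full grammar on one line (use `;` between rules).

S ::= A2 | q S'; A2 ::= r q A2'; A1 ::= q | A2 s A1' | r A1''; S' ::= q | A1; A2' ::= epsilon | A2; A1' ::= r | epsilon; A1'' ::= epsilon | s

S has alternatives sharing prefix 'q': factor to S → q S' with S' → q | A1.
A2 has alternatives sharing prefix 'r q': factor to A2 → r q A2' with A2' → ε | A2.
A1 has alternatives sharing prefix 'A2 s': factor to A1 → A2 s A1' with A1' → r | ε.
A1 has alternatives sharing prefix 'r': factor to A1 → r A1'' with A1'' → ε | s.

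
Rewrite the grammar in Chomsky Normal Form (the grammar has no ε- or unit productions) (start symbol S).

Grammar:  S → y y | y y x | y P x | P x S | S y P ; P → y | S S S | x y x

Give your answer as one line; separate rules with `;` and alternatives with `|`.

Introduce a nonterminal for each terminal appearing in a rule of length ≥ 2: X1 → y, X2 → x.
Binarize each right-hand side of length ≥ 3 by chaining fresh nonterminals (Y1, Y2, …): affected rules were S → X1 X1 X2; S → X1 P X2; S → P X2 S; S → S X1 P.

S → X1 X1 | X1 Y1 | X1 Y2 | P Y3 | S Y4; P → y | S Y5 | X2 Y6; X1 → y; X2 → x; Y1 → X1 X2; Y2 → P X2; Y3 → X2 S; Y4 → X1 P; Y5 → S S; Y6 → X1 X2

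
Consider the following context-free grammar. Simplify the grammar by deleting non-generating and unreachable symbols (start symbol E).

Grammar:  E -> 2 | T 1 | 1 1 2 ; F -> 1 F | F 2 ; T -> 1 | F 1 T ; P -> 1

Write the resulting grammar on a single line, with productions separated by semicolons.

E -> 2 | T 1 | 1 1 2; T -> 1

Generating nonterminals: {E, P, T}.
Reachable from E after that: {E, T}.
Removed useless symbols: {F, P} and every production mentioning them.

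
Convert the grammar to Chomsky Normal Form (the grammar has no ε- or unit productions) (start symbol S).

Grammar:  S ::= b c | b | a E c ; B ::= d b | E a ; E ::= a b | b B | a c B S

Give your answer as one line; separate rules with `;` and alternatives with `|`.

S ::= X1 X2 | b | X3 Y1; B ::= X4 X1 | E X3; E ::= X3 X1 | X1 B | X3 Y2; X1 ::= b; X2 ::= c; X3 ::= a; X4 ::= d; Y1 ::= E X2; Y2 ::= X2 Y3; Y3 ::= B S

Introduce a nonterminal for each terminal appearing in a rule of length ≥ 2: X1 → b, X2 → c, X3 → a, X4 → d.
Binarize each right-hand side of length ≥ 3 by chaining fresh nonterminals (Y1, Y2, …): affected rules were S → X3 E X2; E → X3 X2 B S.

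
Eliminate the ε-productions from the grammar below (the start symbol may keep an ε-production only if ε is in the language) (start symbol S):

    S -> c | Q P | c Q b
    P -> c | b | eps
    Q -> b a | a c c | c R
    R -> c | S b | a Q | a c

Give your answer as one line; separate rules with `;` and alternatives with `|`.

Nullable set = {P}.
ε ∉ L(G), so no ε-production is kept.
For each production, add variants omitting each subset of nullable occurrences: S → Q P gives Q P | Q.

S -> c | Q P | Q | c Q b; P -> c | b; Q -> b a | a c c | c R; R -> c | S b | a Q | a c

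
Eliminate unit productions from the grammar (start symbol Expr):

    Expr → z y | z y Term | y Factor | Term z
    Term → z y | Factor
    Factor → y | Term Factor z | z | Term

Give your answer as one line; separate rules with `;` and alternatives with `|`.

Expr → z y | z y Term | y Factor | Term z; Term → z y | y | Term Factor z | z; Factor → z y | y | Term Factor z | z

Unit pairs: Factor ⇒* {Term}; Term ⇒* {Factor}.
For each unit pair (A, B), copy every non-unit production of B to A, then drop all unit productions.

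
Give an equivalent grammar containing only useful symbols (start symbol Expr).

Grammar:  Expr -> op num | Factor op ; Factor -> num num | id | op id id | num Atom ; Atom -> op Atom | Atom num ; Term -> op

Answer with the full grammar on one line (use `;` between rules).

Generating nonterminals: {Expr, Factor, Term}.
Reachable from Expr after that: {Expr, Factor}.
Removed useless symbols: {Atom, Term} and every production mentioning them.

Expr -> op num | Factor op; Factor -> num num | id | op id id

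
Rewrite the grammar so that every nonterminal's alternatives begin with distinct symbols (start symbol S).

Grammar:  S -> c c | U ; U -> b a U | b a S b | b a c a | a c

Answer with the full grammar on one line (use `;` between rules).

U has alternatives sharing prefix 'b a': factor to U → b a U' with U' → U | S b | c a.

S -> c c | U; U -> a c | b a U'; U' -> U | S b | c a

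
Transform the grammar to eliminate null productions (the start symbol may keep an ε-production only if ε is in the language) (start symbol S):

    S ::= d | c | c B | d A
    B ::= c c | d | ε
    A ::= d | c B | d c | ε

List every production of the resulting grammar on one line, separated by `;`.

S ::= d | c | c B | d A; B ::= c c | d; A ::= d | c B | c | d c

Nullable nonterminals: {A, B}.
ε ∉ L(G), so no ε-production is kept.
Expand every rule over subsets of its nullable positions: A → c B gives c B | c.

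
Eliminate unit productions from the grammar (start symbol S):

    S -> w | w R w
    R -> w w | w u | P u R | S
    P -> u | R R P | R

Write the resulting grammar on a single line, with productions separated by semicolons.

Unit pairs: P ⇒* {R, S}; R ⇒* {S}.
For every A with A ⇒* B via unit rules, add B's non-unit alternatives to A; then delete every rule of the form X → Y.

S -> w | w R w; R -> w | w R w | w w | w u | P u R; P -> w | w R w | u | R R P | w w | w u | P u R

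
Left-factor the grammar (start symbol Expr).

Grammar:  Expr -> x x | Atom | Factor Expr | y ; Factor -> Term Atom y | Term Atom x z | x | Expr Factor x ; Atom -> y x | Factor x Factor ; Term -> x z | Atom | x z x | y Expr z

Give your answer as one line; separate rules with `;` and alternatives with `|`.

Expr -> x x | Atom | Factor Expr | y; Factor -> x | Expr Factor x | Term Atom Factor1; Atom -> y x | Factor x Factor; Term -> Atom | y Expr z | x z Term1; Factor1 -> y | x z; Term1 -> ε | x

Factor has alternatives sharing prefix 'Term Atom': factor to Factor → Term Atom Factor1 with Factor1 → y | x z.
Term has alternatives sharing prefix 'x z': factor to Term → x z Term1 with Term1 → ε | x.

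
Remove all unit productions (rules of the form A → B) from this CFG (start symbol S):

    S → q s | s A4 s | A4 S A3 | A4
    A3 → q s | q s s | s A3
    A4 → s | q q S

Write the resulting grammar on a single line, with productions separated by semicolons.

S → s | q q S | q s | s A4 s | A4 S A3; A3 → q s | q s s | s A3; A4 → s | q q S

Unit pairs: S ⇒* {A4}.
For every A with A ⇒* B via unit rules, add B's non-unit alternatives to A; then delete every rule of the form X → Y.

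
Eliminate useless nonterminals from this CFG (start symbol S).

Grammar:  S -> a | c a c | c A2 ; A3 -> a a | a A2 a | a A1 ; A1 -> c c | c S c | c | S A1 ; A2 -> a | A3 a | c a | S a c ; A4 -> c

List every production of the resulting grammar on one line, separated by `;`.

S -> a | c a c | c A2; A3 -> a a | a A2 a | a A1; A1 -> c c | c S c | c | S A1; A2 -> a | A3 a | c a | S a c

Generating nonterminals: {A1, A2, A3, A4, S}.
Reachable from S after that: {A1, A2, A3, S}.
Removed useless symbols: {A4} and every production mentioning them.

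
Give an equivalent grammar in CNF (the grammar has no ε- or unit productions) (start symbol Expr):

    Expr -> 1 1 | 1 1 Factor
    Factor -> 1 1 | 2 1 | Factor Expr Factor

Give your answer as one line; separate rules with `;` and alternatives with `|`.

Introduce a nonterminal for each terminal appearing in a rule of length ≥ 2: X1 → 1, X2 → 2.
Binarize each right-hand side of length ≥ 3 by chaining fresh nonterminals (Y1, Y2, …): affected rules were Expr → X1 X1 Factor; Factor → Factor Expr Factor.

Expr -> X1 X1 | X1 Y1; Factor -> X1 X1 | X2 X1 | Factor Y2; X1 -> 1; X2 -> 2; Y1 -> X1 Factor; Y2 -> Expr Factor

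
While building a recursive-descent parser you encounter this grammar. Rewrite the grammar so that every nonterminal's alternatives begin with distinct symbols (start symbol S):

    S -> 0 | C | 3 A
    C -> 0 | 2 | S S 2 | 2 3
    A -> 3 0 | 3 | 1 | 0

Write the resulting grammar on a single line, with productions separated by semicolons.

C has alternatives sharing prefix '2': factor to C → 2 C' with C' → ε | 3.
A has alternatives sharing prefix '3': factor to A → 3 A' with A' → 0 | ε.

S -> 0 | C | 3 A; C -> 0 | S S 2 | 2 C'; A -> 1 | 0 | 3 A'; C' -> ε | 3; A' -> 0 | ε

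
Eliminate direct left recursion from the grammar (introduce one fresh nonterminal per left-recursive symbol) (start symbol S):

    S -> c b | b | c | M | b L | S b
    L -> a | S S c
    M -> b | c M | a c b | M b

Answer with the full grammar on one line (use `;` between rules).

S, M are directly left-recursive.
For S: α = {b}, β = {c b, b, c, M, b L}. Rewrite as S → β S' and S' → α S' | ε.
For M: α = {b}, β = {b, c M, a c b}. Rewrite as M → β M' and M' → α M' | ε.

S -> c b S' | b S' | c S' | M S' | b L S'; L -> a | S S c; M -> b M' | c M M' | a c b M'; S' -> b S' | ε; M' -> b M' | ε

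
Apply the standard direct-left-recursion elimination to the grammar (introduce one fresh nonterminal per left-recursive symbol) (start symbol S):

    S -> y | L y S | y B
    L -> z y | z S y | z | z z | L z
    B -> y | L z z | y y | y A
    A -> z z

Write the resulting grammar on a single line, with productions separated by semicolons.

L is directly left-recursive.
For L: α = {z}, β = {z y, z S y, z, z z}. Rewrite as L → β L' and L' → α L' | ε.

S -> y | L y S | y B; L -> z y L' | z S y L' | z L' | z z L'; B -> y | L z z | y y | y A; A -> z z; L' -> z L' | eps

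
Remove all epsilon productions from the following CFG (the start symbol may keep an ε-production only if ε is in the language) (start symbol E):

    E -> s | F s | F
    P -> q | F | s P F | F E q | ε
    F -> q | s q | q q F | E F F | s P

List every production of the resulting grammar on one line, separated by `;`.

The nullable symbols are {P}.
ε ∉ L(G), so no ε-production is kept.
Expand every rule over subsets of its nullable positions: P → s P F gives s P F | s F. F → s P gives s P | s.

E -> s | F s | F; P -> q | F | s P F | s F | F E q; F -> q | s q | q q F | E F F | s P | s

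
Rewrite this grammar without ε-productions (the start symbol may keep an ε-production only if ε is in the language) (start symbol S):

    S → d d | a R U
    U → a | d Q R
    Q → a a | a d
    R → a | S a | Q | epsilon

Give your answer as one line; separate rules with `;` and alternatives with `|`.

S → d d | a R U | a U; U → a | d Q R | d Q; Q → a a | a d; R → a | S a | Q

Nullable set = {R}.
ε ∉ L(G), so no ε-production is kept.
Add the nullable-subset variants: S → a R U gives a R U | a U. U → d Q R gives d Q R | d Q.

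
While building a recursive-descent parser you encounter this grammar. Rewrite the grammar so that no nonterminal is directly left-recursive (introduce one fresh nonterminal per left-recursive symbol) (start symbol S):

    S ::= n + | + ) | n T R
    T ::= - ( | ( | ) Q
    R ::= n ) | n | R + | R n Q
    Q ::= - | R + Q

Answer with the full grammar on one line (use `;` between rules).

S ::= n + | + ) | n T R; T ::= - ( | ( | ) Q; R ::= n ) R' | n R'; Q ::= - | R + Q; R' ::= + R' | n Q R' | ε

Directly left-recursive nonterminal: R.
For R: α = {+, n Q}, β = {n ), n}. Rewrite as R → β R' and R' → α R' | ε.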